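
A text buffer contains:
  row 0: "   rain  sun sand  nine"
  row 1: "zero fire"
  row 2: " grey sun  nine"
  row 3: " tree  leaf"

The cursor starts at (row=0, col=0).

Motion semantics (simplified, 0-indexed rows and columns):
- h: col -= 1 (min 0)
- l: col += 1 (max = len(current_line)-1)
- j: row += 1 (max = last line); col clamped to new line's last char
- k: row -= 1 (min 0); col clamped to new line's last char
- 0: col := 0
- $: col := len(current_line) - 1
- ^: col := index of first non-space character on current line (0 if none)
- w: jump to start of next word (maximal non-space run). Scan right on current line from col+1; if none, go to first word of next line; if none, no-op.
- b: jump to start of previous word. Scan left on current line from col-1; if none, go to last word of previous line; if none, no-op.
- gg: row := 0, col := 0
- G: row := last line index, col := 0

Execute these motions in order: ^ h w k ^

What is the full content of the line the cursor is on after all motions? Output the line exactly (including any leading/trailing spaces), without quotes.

After 1 (^): row=0 col=3 char='r'
After 2 (h): row=0 col=2 char='_'
After 3 (w): row=0 col=3 char='r'
After 4 (k): row=0 col=3 char='r'
After 5 (^): row=0 col=3 char='r'

Answer:    rain  sun sand  nine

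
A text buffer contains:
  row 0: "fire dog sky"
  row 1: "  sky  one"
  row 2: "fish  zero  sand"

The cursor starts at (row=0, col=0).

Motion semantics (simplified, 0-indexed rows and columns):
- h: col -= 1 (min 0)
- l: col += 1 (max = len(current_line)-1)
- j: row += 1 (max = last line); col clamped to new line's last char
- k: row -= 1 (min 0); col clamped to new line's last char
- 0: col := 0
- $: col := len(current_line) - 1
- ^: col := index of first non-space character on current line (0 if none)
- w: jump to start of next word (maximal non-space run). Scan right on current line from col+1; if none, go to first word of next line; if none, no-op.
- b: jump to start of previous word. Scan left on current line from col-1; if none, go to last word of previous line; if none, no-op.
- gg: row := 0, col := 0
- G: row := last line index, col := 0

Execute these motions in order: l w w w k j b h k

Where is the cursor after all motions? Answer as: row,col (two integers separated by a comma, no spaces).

Answer: 0,8

Derivation:
After 1 (l): row=0 col=1 char='i'
After 2 (w): row=0 col=5 char='d'
After 3 (w): row=0 col=9 char='s'
After 4 (w): row=1 col=2 char='s'
After 5 (k): row=0 col=2 char='r'
After 6 (j): row=1 col=2 char='s'
After 7 (b): row=0 col=9 char='s'
After 8 (h): row=0 col=8 char='_'
After 9 (k): row=0 col=8 char='_'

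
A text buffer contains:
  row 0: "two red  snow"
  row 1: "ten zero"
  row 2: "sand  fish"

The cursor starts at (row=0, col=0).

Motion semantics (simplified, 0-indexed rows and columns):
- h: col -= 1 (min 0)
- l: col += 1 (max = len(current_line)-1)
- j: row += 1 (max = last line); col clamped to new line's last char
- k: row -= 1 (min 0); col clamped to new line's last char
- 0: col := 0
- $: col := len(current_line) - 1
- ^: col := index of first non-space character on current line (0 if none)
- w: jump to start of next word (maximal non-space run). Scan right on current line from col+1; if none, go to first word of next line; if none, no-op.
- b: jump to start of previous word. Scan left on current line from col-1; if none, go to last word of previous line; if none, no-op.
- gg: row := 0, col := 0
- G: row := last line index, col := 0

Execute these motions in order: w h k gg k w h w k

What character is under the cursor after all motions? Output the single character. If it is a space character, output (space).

Answer: r

Derivation:
After 1 (w): row=0 col=4 char='r'
After 2 (h): row=0 col=3 char='_'
After 3 (k): row=0 col=3 char='_'
After 4 (gg): row=0 col=0 char='t'
After 5 (k): row=0 col=0 char='t'
After 6 (w): row=0 col=4 char='r'
After 7 (h): row=0 col=3 char='_'
After 8 (w): row=0 col=4 char='r'
After 9 (k): row=0 col=4 char='r'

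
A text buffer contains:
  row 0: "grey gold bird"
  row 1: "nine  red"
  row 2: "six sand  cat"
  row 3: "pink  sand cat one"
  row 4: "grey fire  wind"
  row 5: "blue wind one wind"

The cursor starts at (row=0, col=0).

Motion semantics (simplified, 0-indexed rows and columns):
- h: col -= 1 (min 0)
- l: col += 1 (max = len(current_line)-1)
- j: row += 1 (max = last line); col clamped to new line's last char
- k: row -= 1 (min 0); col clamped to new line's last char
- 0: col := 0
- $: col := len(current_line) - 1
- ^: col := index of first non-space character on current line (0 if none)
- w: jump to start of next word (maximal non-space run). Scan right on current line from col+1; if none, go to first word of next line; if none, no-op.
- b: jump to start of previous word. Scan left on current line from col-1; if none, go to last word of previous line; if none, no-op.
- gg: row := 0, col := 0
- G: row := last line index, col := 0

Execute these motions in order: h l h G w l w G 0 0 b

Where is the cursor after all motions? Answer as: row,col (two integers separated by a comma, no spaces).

After 1 (h): row=0 col=0 char='g'
After 2 (l): row=0 col=1 char='r'
After 3 (h): row=0 col=0 char='g'
After 4 (G): row=5 col=0 char='b'
After 5 (w): row=5 col=5 char='w'
After 6 (l): row=5 col=6 char='i'
After 7 (w): row=5 col=10 char='o'
After 8 (G): row=5 col=0 char='b'
After 9 (0): row=5 col=0 char='b'
After 10 (0): row=5 col=0 char='b'
After 11 (b): row=4 col=11 char='w'

Answer: 4,11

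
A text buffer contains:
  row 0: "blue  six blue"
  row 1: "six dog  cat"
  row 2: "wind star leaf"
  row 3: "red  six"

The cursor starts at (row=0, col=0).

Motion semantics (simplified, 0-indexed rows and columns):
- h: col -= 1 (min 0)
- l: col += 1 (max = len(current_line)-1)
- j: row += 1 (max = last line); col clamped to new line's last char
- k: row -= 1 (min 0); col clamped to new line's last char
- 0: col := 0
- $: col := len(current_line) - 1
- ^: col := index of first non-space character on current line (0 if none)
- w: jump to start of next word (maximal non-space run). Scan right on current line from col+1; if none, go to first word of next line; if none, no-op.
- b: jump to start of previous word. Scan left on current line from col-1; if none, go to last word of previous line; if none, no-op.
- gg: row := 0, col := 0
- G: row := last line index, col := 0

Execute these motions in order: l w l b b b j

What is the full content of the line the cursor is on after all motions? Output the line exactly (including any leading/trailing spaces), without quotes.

After 1 (l): row=0 col=1 char='l'
After 2 (w): row=0 col=6 char='s'
After 3 (l): row=0 col=7 char='i'
After 4 (b): row=0 col=6 char='s'
After 5 (b): row=0 col=0 char='b'
After 6 (b): row=0 col=0 char='b'
After 7 (j): row=1 col=0 char='s'

Answer: six dog  cat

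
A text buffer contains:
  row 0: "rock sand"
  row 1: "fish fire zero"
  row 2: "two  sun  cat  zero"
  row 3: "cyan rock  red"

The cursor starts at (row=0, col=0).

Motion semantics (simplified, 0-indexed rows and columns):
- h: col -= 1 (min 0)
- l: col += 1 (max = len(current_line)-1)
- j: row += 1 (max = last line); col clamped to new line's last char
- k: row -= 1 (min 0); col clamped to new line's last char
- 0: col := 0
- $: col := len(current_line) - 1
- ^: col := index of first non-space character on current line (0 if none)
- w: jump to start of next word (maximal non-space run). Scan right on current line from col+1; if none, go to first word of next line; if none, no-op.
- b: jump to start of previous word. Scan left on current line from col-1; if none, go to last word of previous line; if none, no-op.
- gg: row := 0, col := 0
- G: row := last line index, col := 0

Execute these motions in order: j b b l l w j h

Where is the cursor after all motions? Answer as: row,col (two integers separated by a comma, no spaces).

Answer: 1,4

Derivation:
After 1 (j): row=1 col=0 char='f'
After 2 (b): row=0 col=5 char='s'
After 3 (b): row=0 col=0 char='r'
After 4 (l): row=0 col=1 char='o'
After 5 (l): row=0 col=2 char='c'
After 6 (w): row=0 col=5 char='s'
After 7 (j): row=1 col=5 char='f'
After 8 (h): row=1 col=4 char='_'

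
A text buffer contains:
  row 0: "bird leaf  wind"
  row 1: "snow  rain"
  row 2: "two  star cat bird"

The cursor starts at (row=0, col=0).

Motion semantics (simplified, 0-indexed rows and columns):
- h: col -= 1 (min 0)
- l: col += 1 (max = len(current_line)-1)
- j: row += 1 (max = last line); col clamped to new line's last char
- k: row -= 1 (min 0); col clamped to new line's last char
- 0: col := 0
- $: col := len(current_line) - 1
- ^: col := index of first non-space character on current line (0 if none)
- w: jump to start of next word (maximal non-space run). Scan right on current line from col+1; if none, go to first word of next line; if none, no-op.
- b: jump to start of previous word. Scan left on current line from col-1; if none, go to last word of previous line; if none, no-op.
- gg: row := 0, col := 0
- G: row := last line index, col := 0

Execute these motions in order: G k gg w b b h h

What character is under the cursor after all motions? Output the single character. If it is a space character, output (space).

After 1 (G): row=2 col=0 char='t'
After 2 (k): row=1 col=0 char='s'
After 3 (gg): row=0 col=0 char='b'
After 4 (w): row=0 col=5 char='l'
After 5 (b): row=0 col=0 char='b'
After 6 (b): row=0 col=0 char='b'
After 7 (h): row=0 col=0 char='b'
After 8 (h): row=0 col=0 char='b'

Answer: b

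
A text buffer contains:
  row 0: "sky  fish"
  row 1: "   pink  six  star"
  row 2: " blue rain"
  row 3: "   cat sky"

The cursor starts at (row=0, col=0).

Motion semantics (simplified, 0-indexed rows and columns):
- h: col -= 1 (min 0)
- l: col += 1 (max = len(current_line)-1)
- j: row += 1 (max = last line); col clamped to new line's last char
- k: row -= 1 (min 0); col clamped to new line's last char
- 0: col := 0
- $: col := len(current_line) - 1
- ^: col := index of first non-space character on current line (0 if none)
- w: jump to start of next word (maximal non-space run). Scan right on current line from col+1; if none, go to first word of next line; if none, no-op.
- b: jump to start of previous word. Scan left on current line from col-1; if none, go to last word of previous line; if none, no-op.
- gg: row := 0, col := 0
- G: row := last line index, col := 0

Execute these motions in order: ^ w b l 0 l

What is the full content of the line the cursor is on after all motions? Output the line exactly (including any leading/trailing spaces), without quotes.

After 1 (^): row=0 col=0 char='s'
After 2 (w): row=0 col=5 char='f'
After 3 (b): row=0 col=0 char='s'
After 4 (l): row=0 col=1 char='k'
After 5 (0): row=0 col=0 char='s'
After 6 (l): row=0 col=1 char='k'

Answer: sky  fish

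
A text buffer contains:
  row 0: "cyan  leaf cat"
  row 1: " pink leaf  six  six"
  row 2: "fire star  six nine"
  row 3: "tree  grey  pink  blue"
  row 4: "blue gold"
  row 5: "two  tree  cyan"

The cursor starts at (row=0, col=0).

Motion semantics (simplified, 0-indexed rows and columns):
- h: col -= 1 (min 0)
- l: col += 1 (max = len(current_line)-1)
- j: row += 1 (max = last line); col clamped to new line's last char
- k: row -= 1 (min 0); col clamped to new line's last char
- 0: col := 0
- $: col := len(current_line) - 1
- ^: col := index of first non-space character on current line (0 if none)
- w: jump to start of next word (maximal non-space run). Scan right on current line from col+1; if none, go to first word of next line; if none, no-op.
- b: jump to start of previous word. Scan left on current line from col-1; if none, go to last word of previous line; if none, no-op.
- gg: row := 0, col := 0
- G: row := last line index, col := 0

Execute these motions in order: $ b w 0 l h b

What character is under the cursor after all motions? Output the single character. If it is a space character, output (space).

Answer: c

Derivation:
After 1 ($): row=0 col=13 char='t'
After 2 (b): row=0 col=11 char='c'
After 3 (w): row=1 col=1 char='p'
After 4 (0): row=1 col=0 char='_'
After 5 (l): row=1 col=1 char='p'
After 6 (h): row=1 col=0 char='_'
After 7 (b): row=0 col=11 char='c'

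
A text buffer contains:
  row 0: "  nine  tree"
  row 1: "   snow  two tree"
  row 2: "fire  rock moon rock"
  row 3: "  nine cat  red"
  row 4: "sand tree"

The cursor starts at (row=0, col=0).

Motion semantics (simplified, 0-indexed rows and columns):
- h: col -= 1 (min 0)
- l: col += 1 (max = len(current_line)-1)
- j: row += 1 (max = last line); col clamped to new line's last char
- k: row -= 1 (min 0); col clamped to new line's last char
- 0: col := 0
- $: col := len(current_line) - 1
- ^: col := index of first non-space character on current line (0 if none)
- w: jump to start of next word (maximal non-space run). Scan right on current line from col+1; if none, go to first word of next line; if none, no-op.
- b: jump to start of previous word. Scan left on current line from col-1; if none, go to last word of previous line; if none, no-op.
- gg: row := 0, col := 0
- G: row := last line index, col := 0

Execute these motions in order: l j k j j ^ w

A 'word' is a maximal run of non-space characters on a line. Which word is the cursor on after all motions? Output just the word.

After 1 (l): row=0 col=1 char='_'
After 2 (j): row=1 col=1 char='_'
After 3 (k): row=0 col=1 char='_'
After 4 (j): row=1 col=1 char='_'
After 5 (j): row=2 col=1 char='i'
After 6 (^): row=2 col=0 char='f'
After 7 (w): row=2 col=6 char='r'

Answer: rock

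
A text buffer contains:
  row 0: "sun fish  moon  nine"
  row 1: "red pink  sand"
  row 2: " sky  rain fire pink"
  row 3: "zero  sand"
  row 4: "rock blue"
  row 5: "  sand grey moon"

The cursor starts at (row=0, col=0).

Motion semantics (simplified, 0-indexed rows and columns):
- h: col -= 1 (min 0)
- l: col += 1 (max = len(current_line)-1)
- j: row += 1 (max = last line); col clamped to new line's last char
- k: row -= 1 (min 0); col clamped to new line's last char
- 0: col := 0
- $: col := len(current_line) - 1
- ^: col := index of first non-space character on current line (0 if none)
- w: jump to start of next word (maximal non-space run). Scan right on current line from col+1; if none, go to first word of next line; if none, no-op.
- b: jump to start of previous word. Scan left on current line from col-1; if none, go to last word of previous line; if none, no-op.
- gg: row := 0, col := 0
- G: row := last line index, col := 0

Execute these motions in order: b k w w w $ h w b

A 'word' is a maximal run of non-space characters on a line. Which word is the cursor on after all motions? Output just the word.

Answer: nine

Derivation:
After 1 (b): row=0 col=0 char='s'
After 2 (k): row=0 col=0 char='s'
After 3 (w): row=0 col=4 char='f'
After 4 (w): row=0 col=10 char='m'
After 5 (w): row=0 col=16 char='n'
After 6 ($): row=0 col=19 char='e'
After 7 (h): row=0 col=18 char='n'
After 8 (w): row=1 col=0 char='r'
After 9 (b): row=0 col=16 char='n'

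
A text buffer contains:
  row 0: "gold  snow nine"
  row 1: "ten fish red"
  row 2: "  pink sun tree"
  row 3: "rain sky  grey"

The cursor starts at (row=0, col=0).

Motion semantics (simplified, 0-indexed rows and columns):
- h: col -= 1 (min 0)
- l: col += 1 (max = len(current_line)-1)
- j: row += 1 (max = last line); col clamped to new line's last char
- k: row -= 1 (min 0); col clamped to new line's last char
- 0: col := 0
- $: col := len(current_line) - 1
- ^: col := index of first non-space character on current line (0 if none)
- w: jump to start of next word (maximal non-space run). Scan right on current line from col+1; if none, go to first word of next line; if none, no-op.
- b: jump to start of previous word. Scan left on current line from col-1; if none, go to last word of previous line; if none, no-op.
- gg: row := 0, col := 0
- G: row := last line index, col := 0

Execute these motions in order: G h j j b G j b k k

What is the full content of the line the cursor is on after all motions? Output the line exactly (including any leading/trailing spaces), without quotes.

Answer: gold  snow nine

Derivation:
After 1 (G): row=3 col=0 char='r'
After 2 (h): row=3 col=0 char='r'
After 3 (j): row=3 col=0 char='r'
After 4 (j): row=3 col=0 char='r'
After 5 (b): row=2 col=11 char='t'
After 6 (G): row=3 col=0 char='r'
After 7 (j): row=3 col=0 char='r'
After 8 (b): row=2 col=11 char='t'
After 9 (k): row=1 col=11 char='d'
After 10 (k): row=0 col=11 char='n'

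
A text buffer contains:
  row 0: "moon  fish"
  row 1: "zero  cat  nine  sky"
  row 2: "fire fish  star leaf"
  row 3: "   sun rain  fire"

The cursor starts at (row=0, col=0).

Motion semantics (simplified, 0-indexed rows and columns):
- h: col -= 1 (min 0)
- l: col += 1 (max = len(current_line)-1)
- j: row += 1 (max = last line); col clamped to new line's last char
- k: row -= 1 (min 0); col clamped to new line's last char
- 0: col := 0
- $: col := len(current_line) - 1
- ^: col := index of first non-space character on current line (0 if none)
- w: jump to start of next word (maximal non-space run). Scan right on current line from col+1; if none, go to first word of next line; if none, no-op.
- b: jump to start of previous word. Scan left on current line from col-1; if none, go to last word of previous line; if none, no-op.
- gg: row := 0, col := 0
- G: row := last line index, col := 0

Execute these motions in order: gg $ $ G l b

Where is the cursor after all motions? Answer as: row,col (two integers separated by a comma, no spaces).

After 1 (gg): row=0 col=0 char='m'
After 2 ($): row=0 col=9 char='h'
After 3 ($): row=0 col=9 char='h'
After 4 (G): row=3 col=0 char='_'
After 5 (l): row=3 col=1 char='_'
After 6 (b): row=2 col=16 char='l'

Answer: 2,16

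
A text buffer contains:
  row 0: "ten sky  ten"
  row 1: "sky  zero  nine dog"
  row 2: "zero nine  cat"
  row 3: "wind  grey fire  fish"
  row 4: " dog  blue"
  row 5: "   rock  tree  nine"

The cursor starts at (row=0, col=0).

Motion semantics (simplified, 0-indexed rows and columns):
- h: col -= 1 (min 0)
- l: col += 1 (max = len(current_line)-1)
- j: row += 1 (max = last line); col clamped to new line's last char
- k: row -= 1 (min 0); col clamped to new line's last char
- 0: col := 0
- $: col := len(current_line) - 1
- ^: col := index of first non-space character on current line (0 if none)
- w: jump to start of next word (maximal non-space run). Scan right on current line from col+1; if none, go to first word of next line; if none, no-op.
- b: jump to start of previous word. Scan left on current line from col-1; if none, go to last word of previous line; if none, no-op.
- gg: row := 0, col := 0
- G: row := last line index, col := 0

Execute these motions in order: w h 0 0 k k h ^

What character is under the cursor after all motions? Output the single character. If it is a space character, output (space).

Answer: t

Derivation:
After 1 (w): row=0 col=4 char='s'
After 2 (h): row=0 col=3 char='_'
After 3 (0): row=0 col=0 char='t'
After 4 (0): row=0 col=0 char='t'
After 5 (k): row=0 col=0 char='t'
After 6 (k): row=0 col=0 char='t'
After 7 (h): row=0 col=0 char='t'
After 8 (^): row=0 col=0 char='t'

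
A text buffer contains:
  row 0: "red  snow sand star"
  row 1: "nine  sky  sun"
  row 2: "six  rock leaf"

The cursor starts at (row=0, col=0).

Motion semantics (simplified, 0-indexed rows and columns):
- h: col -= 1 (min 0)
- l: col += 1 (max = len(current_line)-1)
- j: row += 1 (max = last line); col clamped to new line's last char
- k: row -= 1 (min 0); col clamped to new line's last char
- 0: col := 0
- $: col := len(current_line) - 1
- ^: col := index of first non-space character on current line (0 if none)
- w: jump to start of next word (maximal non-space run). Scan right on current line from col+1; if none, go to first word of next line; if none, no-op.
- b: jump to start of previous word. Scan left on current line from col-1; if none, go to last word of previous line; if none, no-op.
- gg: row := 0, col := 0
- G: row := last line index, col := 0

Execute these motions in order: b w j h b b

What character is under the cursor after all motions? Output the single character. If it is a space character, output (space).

After 1 (b): row=0 col=0 char='r'
After 2 (w): row=0 col=5 char='s'
After 3 (j): row=1 col=5 char='_'
After 4 (h): row=1 col=4 char='_'
After 5 (b): row=1 col=0 char='n'
After 6 (b): row=0 col=15 char='s'

Answer: s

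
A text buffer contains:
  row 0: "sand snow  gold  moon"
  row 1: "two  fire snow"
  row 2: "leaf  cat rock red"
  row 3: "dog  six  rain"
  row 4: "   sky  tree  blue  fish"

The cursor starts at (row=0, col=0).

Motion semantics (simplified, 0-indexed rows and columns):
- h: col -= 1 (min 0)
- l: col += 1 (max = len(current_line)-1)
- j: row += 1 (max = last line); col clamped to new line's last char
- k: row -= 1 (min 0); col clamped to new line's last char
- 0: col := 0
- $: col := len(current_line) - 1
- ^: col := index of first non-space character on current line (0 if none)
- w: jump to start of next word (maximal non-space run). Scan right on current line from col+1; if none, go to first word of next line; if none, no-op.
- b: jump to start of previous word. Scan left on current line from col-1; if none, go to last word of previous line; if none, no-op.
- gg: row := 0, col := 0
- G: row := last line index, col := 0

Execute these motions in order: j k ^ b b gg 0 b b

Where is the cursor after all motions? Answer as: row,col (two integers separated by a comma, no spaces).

After 1 (j): row=1 col=0 char='t'
After 2 (k): row=0 col=0 char='s'
After 3 (^): row=0 col=0 char='s'
After 4 (b): row=0 col=0 char='s'
After 5 (b): row=0 col=0 char='s'
After 6 (gg): row=0 col=0 char='s'
After 7 (0): row=0 col=0 char='s'
After 8 (b): row=0 col=0 char='s'
After 9 (b): row=0 col=0 char='s'

Answer: 0,0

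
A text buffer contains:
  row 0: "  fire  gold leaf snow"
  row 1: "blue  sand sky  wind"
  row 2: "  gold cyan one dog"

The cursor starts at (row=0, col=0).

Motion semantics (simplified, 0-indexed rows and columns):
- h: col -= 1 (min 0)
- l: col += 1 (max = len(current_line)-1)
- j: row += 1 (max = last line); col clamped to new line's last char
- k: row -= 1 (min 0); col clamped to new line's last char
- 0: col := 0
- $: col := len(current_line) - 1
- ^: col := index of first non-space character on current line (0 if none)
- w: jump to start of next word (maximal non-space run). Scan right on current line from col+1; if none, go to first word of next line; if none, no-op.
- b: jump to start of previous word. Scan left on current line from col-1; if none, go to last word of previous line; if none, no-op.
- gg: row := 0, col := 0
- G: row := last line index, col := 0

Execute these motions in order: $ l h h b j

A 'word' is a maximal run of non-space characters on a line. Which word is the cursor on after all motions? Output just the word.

After 1 ($): row=0 col=21 char='w'
After 2 (l): row=0 col=21 char='w'
After 3 (h): row=0 col=20 char='o'
After 4 (h): row=0 col=19 char='n'
After 5 (b): row=0 col=18 char='s'
After 6 (j): row=1 col=18 char='n'

Answer: wind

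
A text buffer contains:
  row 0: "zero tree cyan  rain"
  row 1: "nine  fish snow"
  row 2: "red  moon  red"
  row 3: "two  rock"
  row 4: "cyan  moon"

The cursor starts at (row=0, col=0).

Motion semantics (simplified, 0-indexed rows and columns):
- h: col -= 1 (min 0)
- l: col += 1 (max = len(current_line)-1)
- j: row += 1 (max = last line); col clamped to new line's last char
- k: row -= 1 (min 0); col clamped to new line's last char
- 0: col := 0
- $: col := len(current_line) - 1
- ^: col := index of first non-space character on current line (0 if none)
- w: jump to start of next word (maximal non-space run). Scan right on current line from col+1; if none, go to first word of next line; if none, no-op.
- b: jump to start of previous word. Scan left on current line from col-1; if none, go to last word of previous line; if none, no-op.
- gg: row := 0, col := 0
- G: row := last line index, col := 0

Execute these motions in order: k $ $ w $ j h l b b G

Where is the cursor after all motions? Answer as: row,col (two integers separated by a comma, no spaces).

Answer: 4,0

Derivation:
After 1 (k): row=0 col=0 char='z'
After 2 ($): row=0 col=19 char='n'
After 3 ($): row=0 col=19 char='n'
After 4 (w): row=1 col=0 char='n'
After 5 ($): row=1 col=14 char='w'
After 6 (j): row=2 col=13 char='d'
After 7 (h): row=2 col=12 char='e'
After 8 (l): row=2 col=13 char='d'
After 9 (b): row=2 col=11 char='r'
After 10 (b): row=2 col=5 char='m'
After 11 (G): row=4 col=0 char='c'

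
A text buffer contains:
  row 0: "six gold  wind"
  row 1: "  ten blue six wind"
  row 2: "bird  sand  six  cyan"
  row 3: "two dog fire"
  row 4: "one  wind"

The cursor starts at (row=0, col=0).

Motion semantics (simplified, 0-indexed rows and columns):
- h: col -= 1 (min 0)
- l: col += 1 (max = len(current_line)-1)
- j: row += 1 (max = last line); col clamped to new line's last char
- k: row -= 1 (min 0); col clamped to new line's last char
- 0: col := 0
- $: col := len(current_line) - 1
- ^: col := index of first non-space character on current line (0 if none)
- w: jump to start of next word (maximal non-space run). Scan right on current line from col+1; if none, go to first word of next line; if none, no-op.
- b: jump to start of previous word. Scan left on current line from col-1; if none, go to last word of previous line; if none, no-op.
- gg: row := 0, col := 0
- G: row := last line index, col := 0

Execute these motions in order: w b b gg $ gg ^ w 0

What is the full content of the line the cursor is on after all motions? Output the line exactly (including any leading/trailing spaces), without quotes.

Answer: six gold  wind

Derivation:
After 1 (w): row=0 col=4 char='g'
After 2 (b): row=0 col=0 char='s'
After 3 (b): row=0 col=0 char='s'
After 4 (gg): row=0 col=0 char='s'
After 5 ($): row=0 col=13 char='d'
After 6 (gg): row=0 col=0 char='s'
After 7 (^): row=0 col=0 char='s'
After 8 (w): row=0 col=4 char='g'
After 9 (0): row=0 col=0 char='s'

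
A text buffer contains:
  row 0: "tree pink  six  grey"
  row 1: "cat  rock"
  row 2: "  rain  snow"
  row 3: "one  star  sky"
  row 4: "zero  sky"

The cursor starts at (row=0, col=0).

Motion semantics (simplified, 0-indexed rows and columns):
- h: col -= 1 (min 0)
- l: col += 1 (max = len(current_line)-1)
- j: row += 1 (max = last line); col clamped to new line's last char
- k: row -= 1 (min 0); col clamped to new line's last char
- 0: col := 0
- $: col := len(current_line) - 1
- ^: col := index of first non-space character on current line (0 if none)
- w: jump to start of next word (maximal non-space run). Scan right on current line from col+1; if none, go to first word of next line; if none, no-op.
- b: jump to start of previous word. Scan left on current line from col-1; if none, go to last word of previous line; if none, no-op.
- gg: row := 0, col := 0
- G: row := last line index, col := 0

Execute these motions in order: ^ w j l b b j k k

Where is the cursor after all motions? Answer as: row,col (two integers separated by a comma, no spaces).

After 1 (^): row=0 col=0 char='t'
After 2 (w): row=0 col=5 char='p'
After 3 (j): row=1 col=5 char='r'
After 4 (l): row=1 col=6 char='o'
After 5 (b): row=1 col=5 char='r'
After 6 (b): row=1 col=0 char='c'
After 7 (j): row=2 col=0 char='_'
After 8 (k): row=1 col=0 char='c'
After 9 (k): row=0 col=0 char='t'

Answer: 0,0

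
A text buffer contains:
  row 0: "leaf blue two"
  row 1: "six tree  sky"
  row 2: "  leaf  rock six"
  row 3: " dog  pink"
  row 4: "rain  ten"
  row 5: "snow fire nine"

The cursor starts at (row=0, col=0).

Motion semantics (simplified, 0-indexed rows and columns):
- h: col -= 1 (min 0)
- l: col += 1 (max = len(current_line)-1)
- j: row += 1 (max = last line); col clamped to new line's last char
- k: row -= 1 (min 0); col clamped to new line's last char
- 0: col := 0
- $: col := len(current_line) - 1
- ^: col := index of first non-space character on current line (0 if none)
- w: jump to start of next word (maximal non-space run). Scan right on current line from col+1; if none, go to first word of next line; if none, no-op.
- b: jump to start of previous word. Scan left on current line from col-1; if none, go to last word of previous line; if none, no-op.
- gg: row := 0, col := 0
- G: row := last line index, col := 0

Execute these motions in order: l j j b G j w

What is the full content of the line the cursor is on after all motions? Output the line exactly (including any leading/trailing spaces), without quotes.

After 1 (l): row=0 col=1 char='e'
After 2 (j): row=1 col=1 char='i'
After 3 (j): row=2 col=1 char='_'
After 4 (b): row=1 col=10 char='s'
After 5 (G): row=5 col=0 char='s'
After 6 (j): row=5 col=0 char='s'
After 7 (w): row=5 col=5 char='f'

Answer: snow fire nine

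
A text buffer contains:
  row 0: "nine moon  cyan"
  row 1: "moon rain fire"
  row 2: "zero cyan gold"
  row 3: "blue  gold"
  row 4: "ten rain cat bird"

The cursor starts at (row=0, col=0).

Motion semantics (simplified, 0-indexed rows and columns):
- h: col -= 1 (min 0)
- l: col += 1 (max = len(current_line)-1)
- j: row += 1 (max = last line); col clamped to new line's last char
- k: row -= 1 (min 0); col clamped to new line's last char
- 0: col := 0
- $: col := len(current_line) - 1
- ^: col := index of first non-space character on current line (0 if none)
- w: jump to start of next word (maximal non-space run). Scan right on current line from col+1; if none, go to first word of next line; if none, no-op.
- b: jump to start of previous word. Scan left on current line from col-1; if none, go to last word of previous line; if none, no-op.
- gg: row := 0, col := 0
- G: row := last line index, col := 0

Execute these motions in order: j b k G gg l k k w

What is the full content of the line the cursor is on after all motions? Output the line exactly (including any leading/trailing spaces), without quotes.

Answer: nine moon  cyan

Derivation:
After 1 (j): row=1 col=0 char='m'
After 2 (b): row=0 col=11 char='c'
After 3 (k): row=0 col=11 char='c'
After 4 (G): row=4 col=0 char='t'
After 5 (gg): row=0 col=0 char='n'
After 6 (l): row=0 col=1 char='i'
After 7 (k): row=0 col=1 char='i'
After 8 (k): row=0 col=1 char='i'
After 9 (w): row=0 col=5 char='m'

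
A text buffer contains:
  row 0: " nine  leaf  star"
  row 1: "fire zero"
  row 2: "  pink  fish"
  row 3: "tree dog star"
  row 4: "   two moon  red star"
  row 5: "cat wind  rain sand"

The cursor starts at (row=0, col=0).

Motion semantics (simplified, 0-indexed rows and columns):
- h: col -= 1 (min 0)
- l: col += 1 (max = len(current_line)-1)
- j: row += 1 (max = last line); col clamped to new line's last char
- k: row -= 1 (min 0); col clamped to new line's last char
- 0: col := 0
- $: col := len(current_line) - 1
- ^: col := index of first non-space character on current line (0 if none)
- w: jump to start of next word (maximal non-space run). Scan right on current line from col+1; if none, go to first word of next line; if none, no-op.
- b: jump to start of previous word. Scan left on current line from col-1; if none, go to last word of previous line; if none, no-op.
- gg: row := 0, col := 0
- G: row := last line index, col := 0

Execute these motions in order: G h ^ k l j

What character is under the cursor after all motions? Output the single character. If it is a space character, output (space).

After 1 (G): row=5 col=0 char='c'
After 2 (h): row=5 col=0 char='c'
After 3 (^): row=5 col=0 char='c'
After 4 (k): row=4 col=0 char='_'
After 5 (l): row=4 col=1 char='_'
After 6 (j): row=5 col=1 char='a'

Answer: a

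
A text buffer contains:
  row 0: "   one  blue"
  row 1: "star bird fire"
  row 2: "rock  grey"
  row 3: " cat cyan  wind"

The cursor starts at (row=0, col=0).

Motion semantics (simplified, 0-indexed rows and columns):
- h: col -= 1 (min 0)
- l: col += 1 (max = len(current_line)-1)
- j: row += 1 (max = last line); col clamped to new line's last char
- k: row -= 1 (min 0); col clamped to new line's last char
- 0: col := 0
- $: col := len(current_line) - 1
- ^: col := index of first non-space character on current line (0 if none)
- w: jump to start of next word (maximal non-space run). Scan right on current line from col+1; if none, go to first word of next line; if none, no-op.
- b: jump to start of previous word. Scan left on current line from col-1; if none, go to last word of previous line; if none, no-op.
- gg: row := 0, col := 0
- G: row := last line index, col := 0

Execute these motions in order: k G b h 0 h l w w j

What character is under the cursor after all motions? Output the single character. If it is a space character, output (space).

Answer: c

Derivation:
After 1 (k): row=0 col=0 char='_'
After 2 (G): row=3 col=0 char='_'
After 3 (b): row=2 col=6 char='g'
After 4 (h): row=2 col=5 char='_'
After 5 (0): row=2 col=0 char='r'
After 6 (h): row=2 col=0 char='r'
After 7 (l): row=2 col=1 char='o'
After 8 (w): row=2 col=6 char='g'
After 9 (w): row=3 col=1 char='c'
After 10 (j): row=3 col=1 char='c'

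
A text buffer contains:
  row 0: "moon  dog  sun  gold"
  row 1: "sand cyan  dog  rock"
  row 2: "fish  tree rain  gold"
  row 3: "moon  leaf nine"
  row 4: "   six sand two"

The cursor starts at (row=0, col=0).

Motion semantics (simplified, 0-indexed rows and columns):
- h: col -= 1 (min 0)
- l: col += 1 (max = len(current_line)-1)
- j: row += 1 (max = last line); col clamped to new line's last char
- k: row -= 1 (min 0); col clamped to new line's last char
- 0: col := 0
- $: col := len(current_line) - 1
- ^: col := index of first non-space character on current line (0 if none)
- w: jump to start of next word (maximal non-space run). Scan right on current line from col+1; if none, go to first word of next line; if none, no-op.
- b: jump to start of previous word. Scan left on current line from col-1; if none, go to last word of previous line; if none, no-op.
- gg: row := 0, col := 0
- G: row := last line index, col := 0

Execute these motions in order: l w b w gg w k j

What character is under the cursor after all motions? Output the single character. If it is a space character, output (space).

After 1 (l): row=0 col=1 char='o'
After 2 (w): row=0 col=6 char='d'
After 3 (b): row=0 col=0 char='m'
After 4 (w): row=0 col=6 char='d'
After 5 (gg): row=0 col=0 char='m'
After 6 (w): row=0 col=6 char='d'
After 7 (k): row=0 col=6 char='d'
After 8 (j): row=1 col=6 char='y'

Answer: y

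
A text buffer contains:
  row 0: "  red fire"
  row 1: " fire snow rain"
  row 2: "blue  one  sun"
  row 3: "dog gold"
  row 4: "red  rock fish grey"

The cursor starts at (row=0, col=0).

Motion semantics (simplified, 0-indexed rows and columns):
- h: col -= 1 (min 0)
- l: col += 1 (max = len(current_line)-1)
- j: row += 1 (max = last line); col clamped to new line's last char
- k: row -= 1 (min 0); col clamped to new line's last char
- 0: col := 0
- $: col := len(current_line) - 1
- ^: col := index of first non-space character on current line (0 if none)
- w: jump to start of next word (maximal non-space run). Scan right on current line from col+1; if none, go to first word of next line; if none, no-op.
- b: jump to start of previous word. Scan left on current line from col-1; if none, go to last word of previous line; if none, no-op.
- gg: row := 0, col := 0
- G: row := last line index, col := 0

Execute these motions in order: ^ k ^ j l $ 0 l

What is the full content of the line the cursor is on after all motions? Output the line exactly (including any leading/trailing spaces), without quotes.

Answer:  fire snow rain

Derivation:
After 1 (^): row=0 col=2 char='r'
After 2 (k): row=0 col=2 char='r'
After 3 (^): row=0 col=2 char='r'
After 4 (j): row=1 col=2 char='i'
After 5 (l): row=1 col=3 char='r'
After 6 ($): row=1 col=14 char='n'
After 7 (0): row=1 col=0 char='_'
After 8 (l): row=1 col=1 char='f'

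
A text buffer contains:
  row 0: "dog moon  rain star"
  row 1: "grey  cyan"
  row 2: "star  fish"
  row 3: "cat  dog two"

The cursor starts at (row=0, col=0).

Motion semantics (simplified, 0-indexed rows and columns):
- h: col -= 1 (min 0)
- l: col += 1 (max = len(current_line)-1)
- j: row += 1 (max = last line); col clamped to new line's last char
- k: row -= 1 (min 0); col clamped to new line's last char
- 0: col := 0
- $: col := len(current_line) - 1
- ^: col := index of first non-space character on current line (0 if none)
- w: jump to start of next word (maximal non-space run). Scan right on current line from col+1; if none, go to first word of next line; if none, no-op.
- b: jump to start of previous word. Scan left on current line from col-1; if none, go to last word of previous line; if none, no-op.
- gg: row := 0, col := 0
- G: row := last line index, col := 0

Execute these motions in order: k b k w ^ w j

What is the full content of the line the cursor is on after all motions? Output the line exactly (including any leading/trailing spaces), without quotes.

After 1 (k): row=0 col=0 char='d'
After 2 (b): row=0 col=0 char='d'
After 3 (k): row=0 col=0 char='d'
After 4 (w): row=0 col=4 char='m'
After 5 (^): row=0 col=0 char='d'
After 6 (w): row=0 col=4 char='m'
After 7 (j): row=1 col=4 char='_'

Answer: grey  cyan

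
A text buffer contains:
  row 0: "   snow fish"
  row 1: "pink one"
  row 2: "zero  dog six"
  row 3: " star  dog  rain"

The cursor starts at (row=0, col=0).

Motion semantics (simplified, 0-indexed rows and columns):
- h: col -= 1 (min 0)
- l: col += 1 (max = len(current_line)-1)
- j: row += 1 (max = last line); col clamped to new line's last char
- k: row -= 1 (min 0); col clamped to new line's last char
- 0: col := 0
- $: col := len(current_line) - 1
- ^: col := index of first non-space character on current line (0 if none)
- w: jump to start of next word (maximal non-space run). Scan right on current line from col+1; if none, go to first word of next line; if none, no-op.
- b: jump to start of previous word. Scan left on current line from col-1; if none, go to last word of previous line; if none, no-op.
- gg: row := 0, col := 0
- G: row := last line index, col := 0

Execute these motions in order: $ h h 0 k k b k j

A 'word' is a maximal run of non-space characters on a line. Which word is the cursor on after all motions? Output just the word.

After 1 ($): row=0 col=11 char='h'
After 2 (h): row=0 col=10 char='s'
After 3 (h): row=0 col=9 char='i'
After 4 (0): row=0 col=0 char='_'
After 5 (k): row=0 col=0 char='_'
After 6 (k): row=0 col=0 char='_'
After 7 (b): row=0 col=0 char='_'
After 8 (k): row=0 col=0 char='_'
After 9 (j): row=1 col=0 char='p'

Answer: pink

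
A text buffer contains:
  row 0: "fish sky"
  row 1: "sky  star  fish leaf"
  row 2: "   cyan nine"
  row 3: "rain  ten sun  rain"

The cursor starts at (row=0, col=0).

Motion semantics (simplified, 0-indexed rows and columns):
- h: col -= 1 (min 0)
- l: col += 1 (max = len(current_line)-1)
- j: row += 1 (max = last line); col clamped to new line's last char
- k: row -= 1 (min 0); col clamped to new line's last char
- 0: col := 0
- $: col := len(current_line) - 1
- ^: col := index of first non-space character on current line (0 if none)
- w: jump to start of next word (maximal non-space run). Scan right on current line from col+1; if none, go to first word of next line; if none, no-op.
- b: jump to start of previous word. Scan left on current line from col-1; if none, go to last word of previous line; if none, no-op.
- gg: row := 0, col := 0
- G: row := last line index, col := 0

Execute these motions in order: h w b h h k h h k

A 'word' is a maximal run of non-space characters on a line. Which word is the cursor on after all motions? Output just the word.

Answer: fish

Derivation:
After 1 (h): row=0 col=0 char='f'
After 2 (w): row=0 col=5 char='s'
After 3 (b): row=0 col=0 char='f'
After 4 (h): row=0 col=0 char='f'
After 5 (h): row=0 col=0 char='f'
After 6 (k): row=0 col=0 char='f'
After 7 (h): row=0 col=0 char='f'
After 8 (h): row=0 col=0 char='f'
After 9 (k): row=0 col=0 char='f'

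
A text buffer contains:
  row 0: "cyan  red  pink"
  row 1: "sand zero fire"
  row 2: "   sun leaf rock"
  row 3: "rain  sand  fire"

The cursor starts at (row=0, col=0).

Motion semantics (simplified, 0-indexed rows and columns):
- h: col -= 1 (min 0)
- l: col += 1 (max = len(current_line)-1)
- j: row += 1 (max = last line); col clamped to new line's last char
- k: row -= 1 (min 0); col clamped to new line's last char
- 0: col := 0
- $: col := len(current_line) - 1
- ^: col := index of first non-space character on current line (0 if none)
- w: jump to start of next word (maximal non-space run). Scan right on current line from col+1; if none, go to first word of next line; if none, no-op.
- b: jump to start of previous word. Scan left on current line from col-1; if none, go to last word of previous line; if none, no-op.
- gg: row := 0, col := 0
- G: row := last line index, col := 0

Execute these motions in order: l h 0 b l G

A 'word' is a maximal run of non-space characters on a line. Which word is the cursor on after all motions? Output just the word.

Answer: rain

Derivation:
After 1 (l): row=0 col=1 char='y'
After 2 (h): row=0 col=0 char='c'
After 3 (0): row=0 col=0 char='c'
After 4 (b): row=0 col=0 char='c'
After 5 (l): row=0 col=1 char='y'
After 6 (G): row=3 col=0 char='r'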